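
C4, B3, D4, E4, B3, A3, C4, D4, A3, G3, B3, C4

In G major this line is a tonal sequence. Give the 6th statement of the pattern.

Taking 4-note groups, the heads are C4, B3, A3: the pattern moves down a 2nd.
Extending down a 2nd: G3 → F#3 → E3.
Statement 6 starts on E3 and keeps the same diatonic contour: E3 D3 F#3 G3.

E3 D3 F#3 G3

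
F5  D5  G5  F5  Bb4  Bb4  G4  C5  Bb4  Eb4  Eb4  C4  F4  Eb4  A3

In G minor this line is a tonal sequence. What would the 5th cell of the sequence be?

Unit = 5 notes; the statements start on F5, Bb4, Eb4, moving down a 5th each time.
Continuing the starts: A3 → D3.
From D3 the diatonic shape gives D3 Bb2 Eb3 D3 G2.

D3 Bb2 Eb3 D3 G2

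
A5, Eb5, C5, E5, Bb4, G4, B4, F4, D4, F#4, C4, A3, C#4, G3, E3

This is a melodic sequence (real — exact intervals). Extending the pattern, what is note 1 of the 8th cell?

A#2

The unit is 3 notes. Position-1 pitches of the 5 shown cells: A5, E5, B4, F#4, C#4.
Extending down a 4th: G#3 → D#3 → A#2.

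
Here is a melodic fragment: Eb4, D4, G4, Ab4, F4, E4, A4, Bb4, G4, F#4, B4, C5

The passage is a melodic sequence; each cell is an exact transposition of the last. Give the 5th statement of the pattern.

Unit = 4 notes; the statements start on Eb4, F4, G4, moving up a 2nd each time.
Continuing the starts: A4 → B4.
Statement 5 starts on B4 and keeps the same exact contour: B4 A#4 D#5 E5.

B4 A#4 D#5 E5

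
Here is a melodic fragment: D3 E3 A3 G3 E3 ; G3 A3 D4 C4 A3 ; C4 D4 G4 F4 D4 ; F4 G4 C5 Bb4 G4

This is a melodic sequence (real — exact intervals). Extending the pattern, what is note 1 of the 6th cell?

With 5-note cells, note 1 of each statement runs D3, G3, C4, F4.
Carrying that up a 4th forward: Bb4 → Eb5.

Eb5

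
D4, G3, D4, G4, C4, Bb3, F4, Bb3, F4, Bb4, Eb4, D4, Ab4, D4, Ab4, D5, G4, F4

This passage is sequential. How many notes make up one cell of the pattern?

6

There are 18 notes; a 6-note unit gives 3 cells:
D4 G3 D4 G4 C4 Bb3 | F4 Bb3 F4 Bb4 Eb4 D4 | Ab4 D4 Ab4 D5 G4 F4
Each cell is the previous one up a 3rd — so the unit is 6 notes.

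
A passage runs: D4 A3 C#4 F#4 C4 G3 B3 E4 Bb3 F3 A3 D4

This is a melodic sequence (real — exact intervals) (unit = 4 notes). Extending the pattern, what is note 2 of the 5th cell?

Db3

Grouping in 4s, the 2nd note of each cell is A3, G3, F3.
Each moves down a 2nd. Continuing: Eb3 → Db3.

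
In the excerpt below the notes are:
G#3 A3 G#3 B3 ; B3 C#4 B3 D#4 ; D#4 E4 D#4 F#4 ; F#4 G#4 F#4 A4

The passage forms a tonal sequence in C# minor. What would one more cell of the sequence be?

The 4-note cells begin on G#3, B3, D#4, F#4 — each up a 3rd from the last.
Statement 5 starts on A4 and keeps the same diatonic contour: A4 B4 A4 C#5.

A4 B4 A4 C#5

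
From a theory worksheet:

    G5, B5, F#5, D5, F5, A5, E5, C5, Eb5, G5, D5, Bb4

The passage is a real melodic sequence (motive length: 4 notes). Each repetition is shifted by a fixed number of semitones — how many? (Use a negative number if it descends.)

Unit = 4 notes; the statements start on G5, F5, Eb5, moving down a 2nd each time.
G5 to F5 spans -2 semitones.

-2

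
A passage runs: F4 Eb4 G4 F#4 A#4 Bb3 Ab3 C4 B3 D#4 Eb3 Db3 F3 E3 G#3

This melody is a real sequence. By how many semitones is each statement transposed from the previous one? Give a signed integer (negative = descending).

Taking 5-note groups, the heads are F4, Bb3, Eb3: the pattern moves down a 5th.
F4 to Bb3 spans -7 semitones.

-7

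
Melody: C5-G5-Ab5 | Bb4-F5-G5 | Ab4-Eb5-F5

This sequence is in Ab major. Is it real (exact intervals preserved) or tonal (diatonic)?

Every note is diatonic to Ab major.
Cell 1 has +1 semitones from note 2 to 3, but cell 2 has +2 — the interval quality changes while the contour stays the same, which is the hallmark of a tonal sequence.

tonal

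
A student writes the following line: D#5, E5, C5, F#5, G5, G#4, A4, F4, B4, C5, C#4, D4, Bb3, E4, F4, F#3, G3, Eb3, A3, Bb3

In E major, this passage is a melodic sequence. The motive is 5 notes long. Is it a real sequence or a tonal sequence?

Each cell has the same semitone pattern (1, -4, 6, 1) — intervals are preserved exactly.
And C5 lies outside E major, so the sequence is real rather than tonal.

real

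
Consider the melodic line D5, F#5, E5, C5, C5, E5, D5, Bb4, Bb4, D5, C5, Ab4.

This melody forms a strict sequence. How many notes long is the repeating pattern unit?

There are 12 notes; a 4-note unit gives 3 cells:
D5 F#5 E5 C5 | C5 E5 D5 Bb4 | Bb4 D5 C5 Ab4
That's a consistent down a 2nd shift per cell, and no other grouping gives one.

4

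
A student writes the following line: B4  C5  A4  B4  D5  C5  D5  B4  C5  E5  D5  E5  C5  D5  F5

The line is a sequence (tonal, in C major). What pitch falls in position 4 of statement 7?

Grouping in 5s, the 4th note of each cell is B4, C5, D5.
Each moves up a 2nd. Continuing: E5 → F5 → G5 → A5.

A5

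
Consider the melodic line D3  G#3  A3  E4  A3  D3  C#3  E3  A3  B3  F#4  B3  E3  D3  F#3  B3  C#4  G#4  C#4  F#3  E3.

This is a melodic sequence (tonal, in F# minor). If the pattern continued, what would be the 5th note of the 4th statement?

The unit is 7 notes. Position-5 pitches of the 3 shown cells: A3, B3, C#4.
From C#4, up a 2nd gives D4.

D4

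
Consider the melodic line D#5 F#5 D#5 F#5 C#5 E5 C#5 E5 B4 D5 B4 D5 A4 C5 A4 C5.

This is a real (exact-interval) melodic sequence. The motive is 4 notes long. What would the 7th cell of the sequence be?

Eb4 Gb4 Eb4 Gb4

Unit = 4 notes; the statements start on D#5, C#5, B4, A4, moving down a 2nd each time.
Continuing the starts: G4 → F4 → Eb4.
So cell 7 is Eb4 Gb4 Eb4 Gb4.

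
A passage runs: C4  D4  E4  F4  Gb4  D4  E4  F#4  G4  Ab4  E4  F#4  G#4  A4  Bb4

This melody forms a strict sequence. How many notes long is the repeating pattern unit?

There are 15 notes; a 5-note unit gives 3 cells:
C4 D4 E4 F4 Gb4 | D4 E4 F#4 G4 Ab4 | E4 F#4 G#4 A4 Bb4
Every group is a transposition up a 2nd of the one before; no shorter unit works.

5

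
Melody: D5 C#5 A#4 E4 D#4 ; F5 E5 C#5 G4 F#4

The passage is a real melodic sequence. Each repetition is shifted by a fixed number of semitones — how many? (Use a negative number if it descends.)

3

With a 5-note motive the entries are D5, F5, each up a 3rd from the previous.
Counting half-steps from D5 to F5: 3.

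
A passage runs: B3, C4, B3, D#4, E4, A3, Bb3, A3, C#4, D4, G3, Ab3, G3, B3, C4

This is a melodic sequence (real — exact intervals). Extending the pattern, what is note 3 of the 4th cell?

F3

The unit is 5 notes. Position-3 pitches of the 3 shown cells: B3, A3, G3.
Each moves down a 2nd; the next is F3.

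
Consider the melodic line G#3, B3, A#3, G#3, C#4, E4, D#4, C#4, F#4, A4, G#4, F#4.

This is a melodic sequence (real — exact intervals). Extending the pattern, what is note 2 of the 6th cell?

With 4-note cells, note 2 of each statement runs B3, E4, A4.
Carrying that up a 4th forward: D5 → G5 → C6.

C6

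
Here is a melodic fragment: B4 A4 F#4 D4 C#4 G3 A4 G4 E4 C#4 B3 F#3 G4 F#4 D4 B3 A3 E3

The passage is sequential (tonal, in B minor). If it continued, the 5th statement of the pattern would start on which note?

Unit = 6 notes; the statements start on B4, A4, G4, moving down a 2nd each time.
Continuing: F#4 → E4. Statement 5 starts on E4.

E4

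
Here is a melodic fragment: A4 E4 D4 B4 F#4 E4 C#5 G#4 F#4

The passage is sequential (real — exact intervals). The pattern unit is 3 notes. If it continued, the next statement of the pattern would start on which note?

The 3-note cells begin on A4, B4, C#5 — each up a 2nd from the last.
One more step up a 2nd gives D#5.

D#5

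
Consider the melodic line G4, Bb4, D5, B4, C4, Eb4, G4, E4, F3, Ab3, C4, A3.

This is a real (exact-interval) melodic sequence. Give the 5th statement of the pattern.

Eb2 Gb2 Bb2 G2

The 4-note cells begin on G4, C4, F3 — each down a 5th from the last.
Extending down a 5th: Bb2 → Eb2.
From Eb2 the exact shape gives Eb2 Gb2 Bb2 G2.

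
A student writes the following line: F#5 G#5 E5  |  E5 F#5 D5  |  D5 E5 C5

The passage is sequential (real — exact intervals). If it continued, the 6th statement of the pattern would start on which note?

Taking 3-note groups, the heads are F#5, E5, D5: the pattern moves down a 2nd.
Continuing: C5 → Bb4 → Ab4. Statement 6 starts on Ab4.

Ab4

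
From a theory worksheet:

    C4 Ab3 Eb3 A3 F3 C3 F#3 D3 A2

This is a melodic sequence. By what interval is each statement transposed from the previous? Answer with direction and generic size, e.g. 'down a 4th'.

Taking 3-note groups, the heads are C4, A3, F#3: the pattern moves down a 3rd.
C4 to A3 is down a 3rd.

down a 3rd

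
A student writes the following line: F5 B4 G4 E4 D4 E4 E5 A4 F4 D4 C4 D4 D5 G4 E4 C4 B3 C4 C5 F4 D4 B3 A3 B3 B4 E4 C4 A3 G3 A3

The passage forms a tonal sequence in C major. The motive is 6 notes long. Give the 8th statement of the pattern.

The 6-note cells begin on F5, E5, D5, C5, B4 — each down a 2nd from the last.
Extending down a 2nd: A4 → G4 → F4.
From F4 the diatonic shape gives F4 B3 G3 E3 D3 E3.

F4 B3 G3 E3 D3 E3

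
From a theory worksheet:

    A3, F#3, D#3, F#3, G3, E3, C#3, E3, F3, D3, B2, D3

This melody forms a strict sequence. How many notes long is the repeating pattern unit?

4

12 notes total. Splitting into 3 groups of 4:
A3 F#3 D#3 F#3 | G3 E3 C#3 E3 | F3 D3 B2 D3
Every group is a transposition down a 2nd of the one before; no shorter unit works.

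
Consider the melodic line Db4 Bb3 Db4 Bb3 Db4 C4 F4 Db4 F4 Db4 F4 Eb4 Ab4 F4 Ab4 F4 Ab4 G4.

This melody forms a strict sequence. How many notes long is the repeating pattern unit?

Try groups of 6 (3 cells in 18 notes):
Db4 Bb3 Db4 Bb3 Db4 C4 | F4 Db4 F4 Db4 F4 Eb4 | Ab4 F4 Ab4 F4 Ab4 G4
Every group is a transposition up a 3rd of the one before; no shorter unit works.

6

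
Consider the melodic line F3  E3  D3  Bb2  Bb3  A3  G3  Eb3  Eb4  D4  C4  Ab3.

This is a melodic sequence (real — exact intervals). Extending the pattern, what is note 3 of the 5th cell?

Bb4

With 4-note cells, note 3 of each statement runs D3, G3, C4.
Extending up a 4th: F4 → Bb4.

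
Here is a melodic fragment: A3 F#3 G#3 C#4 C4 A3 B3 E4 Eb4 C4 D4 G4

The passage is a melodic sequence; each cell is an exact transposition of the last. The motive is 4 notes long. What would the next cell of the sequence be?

Gb4 Eb4 F4 Bb4

The 4-note cells begin on A3, C4, Eb4 — each up a 3rd from the last.
So cell 4 is Gb4 Eb4 F4 Bb4.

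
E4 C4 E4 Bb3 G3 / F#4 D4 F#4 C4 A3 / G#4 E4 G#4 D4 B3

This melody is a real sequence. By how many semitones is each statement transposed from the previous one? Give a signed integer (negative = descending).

2

Taking 5-note groups, the heads are E4, F#4, G#4: the pattern moves up a 2nd.
Counting half-steps from E4 to F#4: 2.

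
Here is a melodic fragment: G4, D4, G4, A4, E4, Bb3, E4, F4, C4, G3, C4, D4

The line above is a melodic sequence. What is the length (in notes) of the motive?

4

Try groups of 4 (3 cells in 12 notes):
G4 D4 G4 A4 | E4 Bb3 E4 F4 | C4 G3 C4 D4
That's a consistent down a 3rd shift per cell, and no other grouping gives one.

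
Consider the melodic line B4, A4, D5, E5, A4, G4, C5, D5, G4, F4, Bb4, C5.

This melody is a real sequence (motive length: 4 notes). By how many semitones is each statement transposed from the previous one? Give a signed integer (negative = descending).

-2

Unit = 4 notes; the statements start on B4, A4, G4, moving down a 2nd each time.
B4→A4 is 69 − 71 = -2 semitones.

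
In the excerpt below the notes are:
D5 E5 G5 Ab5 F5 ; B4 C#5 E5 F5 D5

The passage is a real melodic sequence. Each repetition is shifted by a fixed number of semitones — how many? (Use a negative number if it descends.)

-3

The 5-note cells begin on D5, B4 — each down a 3rd from the last.
Counting half-steps from D5 to B4: -3.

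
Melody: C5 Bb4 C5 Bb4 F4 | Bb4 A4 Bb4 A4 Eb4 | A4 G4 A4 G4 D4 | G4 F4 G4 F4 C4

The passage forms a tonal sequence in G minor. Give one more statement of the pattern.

F4 Eb4 F4 Eb4 Bb3

The 5-note cells begin on C5, Bb4, A4, G4 — each down a 2nd from the last.
So cell 5 is F4 Eb4 F4 Eb4 Bb3.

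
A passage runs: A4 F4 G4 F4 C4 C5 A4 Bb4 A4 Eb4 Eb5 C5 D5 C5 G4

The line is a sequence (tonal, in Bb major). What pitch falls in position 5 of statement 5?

The unit is 5 notes. Position-5 pitches of the 3 shown cells: C4, Eb4, G4.
Each moves up a 3rd. Continuing: Bb4 → D5.

D5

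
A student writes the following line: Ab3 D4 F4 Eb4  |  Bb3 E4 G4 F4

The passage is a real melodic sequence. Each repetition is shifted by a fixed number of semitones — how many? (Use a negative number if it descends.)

Unit = 4 notes; the statements start on Ab3, Bb3, moving up a 2nd each time.
Ab3→Bb3 is 58 − 56 = 2 semitones.

2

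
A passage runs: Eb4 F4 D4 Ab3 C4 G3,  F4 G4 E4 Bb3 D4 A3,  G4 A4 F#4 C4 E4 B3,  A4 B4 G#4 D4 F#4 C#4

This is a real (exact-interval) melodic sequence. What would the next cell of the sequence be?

Taking 6-note groups, the heads are Eb4, F4, G4, A4: the pattern moves up a 2nd.
Statement 5 starts on B4 and keeps the same exact contour: B4 C#5 A#4 E4 G#4 D#4.

B4 C#5 A#4 E4 G#4 D#4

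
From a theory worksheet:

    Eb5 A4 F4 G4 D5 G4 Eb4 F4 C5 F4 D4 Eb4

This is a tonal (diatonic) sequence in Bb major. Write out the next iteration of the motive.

With a 4-note motive the entries are Eb5, D5, C5, each down a 2nd from the previous.
From Bb4 the diatonic shape gives Bb4 Eb4 C4 D4.

Bb4 Eb4 C4 D4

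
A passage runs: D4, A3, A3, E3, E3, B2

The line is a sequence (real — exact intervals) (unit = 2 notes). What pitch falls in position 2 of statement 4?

The unit is 2 notes. Position-2 pitches of the 3 shown cells: A3, E3, B2.
From B2, down a 4th gives F#2.

F#2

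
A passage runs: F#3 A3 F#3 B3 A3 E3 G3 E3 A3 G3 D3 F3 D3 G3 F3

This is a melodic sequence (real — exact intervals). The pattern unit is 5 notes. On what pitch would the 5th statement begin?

With a 5-note motive the entries are F#3, E3, D3, each down a 2nd from the previous.
Continuing: C3 → Bb2. Statement 5 starts on Bb2.

Bb2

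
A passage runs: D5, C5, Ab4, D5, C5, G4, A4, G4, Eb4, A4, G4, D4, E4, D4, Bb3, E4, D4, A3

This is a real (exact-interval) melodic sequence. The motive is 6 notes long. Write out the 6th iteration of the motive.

C#3 B2 G2 C#3 B2 F#2

The 6-note cells begin on D5, A4, E4 — each down a 4th from the last.
Extending down a 4th: B3 → F#3 → C#3.
So cell 6 is C#3 B2 G2 C#3 B2 F#2.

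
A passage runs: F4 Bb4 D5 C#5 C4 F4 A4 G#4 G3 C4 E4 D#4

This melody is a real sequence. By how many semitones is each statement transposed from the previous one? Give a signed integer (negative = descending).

The 4-note cells begin on F4, C4, G3 — each down a 4th from the last.
F4→C4 is 60 − 65 = -5 semitones.

-5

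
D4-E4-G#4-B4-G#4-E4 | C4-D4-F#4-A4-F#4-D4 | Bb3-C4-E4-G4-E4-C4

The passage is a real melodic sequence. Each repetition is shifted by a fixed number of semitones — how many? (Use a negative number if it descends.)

-2

With a 6-note motive the entries are D4, C4, Bb3, each down a 2nd from the previous.
D4 to C4 spans -2 semitones.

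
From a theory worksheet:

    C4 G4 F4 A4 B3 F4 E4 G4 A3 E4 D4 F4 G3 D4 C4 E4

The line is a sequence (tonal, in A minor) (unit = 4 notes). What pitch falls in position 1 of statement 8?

C3

With 4-note cells, note 1 of each statement runs C4, B3, A3, G3.
Extending down a 2nd: F3 → E3 → D3 → C3.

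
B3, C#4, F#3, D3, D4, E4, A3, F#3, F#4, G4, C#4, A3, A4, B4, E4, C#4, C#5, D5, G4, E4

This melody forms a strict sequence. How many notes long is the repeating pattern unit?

Try groups of 4 (5 cells in 20 notes):
B3 C#4 F#3 D3 | D4 E4 A3 F#3 | F#4 G4 C#4 A3 | A4 B4 E4 C#4 | C#5 D5 G4 E4
That's a consistent up a 3rd shift per cell, and no other grouping gives one.

4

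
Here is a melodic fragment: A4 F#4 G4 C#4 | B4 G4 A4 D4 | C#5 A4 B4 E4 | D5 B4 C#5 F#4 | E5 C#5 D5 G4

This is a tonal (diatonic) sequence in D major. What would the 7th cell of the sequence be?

G5 E5 F#5 B4

The 4-note cells begin on A4, B4, C#5, D5, E5 — each up a 2nd from the last.
Continuing the starts: F#5 → G5.
So cell 7 is G5 E5 F#5 B4.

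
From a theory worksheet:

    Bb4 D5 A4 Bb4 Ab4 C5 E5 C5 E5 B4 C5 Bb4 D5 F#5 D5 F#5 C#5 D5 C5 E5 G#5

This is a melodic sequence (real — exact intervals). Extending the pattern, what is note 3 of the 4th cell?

D#5

Grouping in 7s, the 3rd note of each cell is A4, B4, C#5.
From C#5, up a 2nd gives D#5.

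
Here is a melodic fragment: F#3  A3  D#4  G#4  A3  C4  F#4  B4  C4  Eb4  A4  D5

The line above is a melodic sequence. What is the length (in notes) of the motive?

12 notes total. Splitting into 3 groups of 4:
F#3 A3 D#4 G#4 | A3 C4 F#4 B4 | C4 Eb4 A4 D5
Every group is a transposition up a 3rd of the one before; no shorter unit works.

4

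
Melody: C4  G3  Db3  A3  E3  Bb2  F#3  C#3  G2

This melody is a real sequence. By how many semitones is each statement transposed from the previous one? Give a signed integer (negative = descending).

With a 3-note motive the entries are C4, A3, F#3, each down a 3rd from the previous.
C4 to A3 spans -3 semitones.

-3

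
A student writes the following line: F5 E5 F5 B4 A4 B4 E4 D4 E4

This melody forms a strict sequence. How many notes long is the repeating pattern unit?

3

9 notes total. Splitting into 3 groups of 3:
F5 E5 F5 | B4 A4 B4 | E4 D4 E4
Every group is a transposition down a 5th of the one before; no shorter unit works.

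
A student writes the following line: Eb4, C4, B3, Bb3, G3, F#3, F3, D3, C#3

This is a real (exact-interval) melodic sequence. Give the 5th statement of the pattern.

Taking 3-note groups, the heads are Eb4, Bb3, F3: the pattern moves down a 4th.
Extending down a 4th: C3 → G2.
Statement 5 starts on G2 and keeps the same exact contour: G2 E2 D#2.

G2 E2 D#2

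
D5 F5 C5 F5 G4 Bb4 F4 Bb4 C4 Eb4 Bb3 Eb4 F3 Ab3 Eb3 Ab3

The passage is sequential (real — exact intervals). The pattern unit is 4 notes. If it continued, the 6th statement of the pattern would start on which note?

Eb2

Unit = 4 notes; the statements start on D5, G4, C4, F3, moving down a 5th each time.
Continuing: Bb2 → Eb2. Statement 6 starts on Eb2.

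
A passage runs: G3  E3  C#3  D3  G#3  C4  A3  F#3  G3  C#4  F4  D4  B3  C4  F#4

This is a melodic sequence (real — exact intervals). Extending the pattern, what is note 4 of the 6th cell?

With 5-note cells, note 4 of each statement runs D3, G3, C4.
Carrying that up a 4th forward: F4 → Bb4 → Eb5.

Eb5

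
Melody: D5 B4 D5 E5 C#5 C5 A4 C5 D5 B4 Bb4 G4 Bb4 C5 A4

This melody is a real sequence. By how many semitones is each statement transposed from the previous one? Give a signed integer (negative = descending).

-2

With a 5-note motive the entries are D5, C5, Bb4, each down a 2nd from the previous.
D5→C5 is 72 − 74 = -2 semitones.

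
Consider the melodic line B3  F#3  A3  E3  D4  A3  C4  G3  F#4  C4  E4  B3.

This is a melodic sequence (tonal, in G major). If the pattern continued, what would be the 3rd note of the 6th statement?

The unit is 4 notes. Position-3 pitches of the 3 shown cells: A3, C4, E4.
Each moves up a 3rd. Continuing: G4 → B4 → D5.

D5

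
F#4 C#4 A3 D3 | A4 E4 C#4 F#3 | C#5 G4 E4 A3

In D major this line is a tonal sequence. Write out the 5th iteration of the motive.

With a 4-note motive the entries are F#4, A4, C#5, each up a 3rd from the previous.
Extending up a 3rd: E5 → G5.
From G5 the diatonic shape gives G5 D5 B4 E4.

G5 D5 B4 E4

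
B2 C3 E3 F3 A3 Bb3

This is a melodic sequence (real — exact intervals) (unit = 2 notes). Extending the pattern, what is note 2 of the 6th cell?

Db5

The unit is 2 notes. Position-2 pitches of the 3 shown cells: C3, F3, Bb3.
Each moves up a 4th. Continuing: Eb4 → Ab4 → Db5.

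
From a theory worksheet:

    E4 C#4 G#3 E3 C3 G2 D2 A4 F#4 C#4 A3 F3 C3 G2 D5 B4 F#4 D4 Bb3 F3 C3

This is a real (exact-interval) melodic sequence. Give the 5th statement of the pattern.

Taking 7-note groups, the heads are E4, A4, D5: the pattern moves up a 4th.
Continuing the starts: G5 → C6.
Statement 5 starts on C6 and keeps the same exact contour: C6 A5 E5 C5 Ab4 Eb4 Bb3.

C6 A5 E5 C5 Ab4 Eb4 Bb3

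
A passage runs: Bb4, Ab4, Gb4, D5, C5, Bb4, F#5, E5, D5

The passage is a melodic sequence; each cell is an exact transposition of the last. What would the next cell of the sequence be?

Unit = 3 notes; the statements start on Bb4, D5, F#5, moving up a 3rd each time.
So cell 4 is A#5 G#5 F#5.

A#5 G#5 F#5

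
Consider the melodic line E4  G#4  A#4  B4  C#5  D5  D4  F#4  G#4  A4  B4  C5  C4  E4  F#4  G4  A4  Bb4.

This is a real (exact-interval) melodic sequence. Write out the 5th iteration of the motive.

Taking 6-note groups, the heads are E4, D4, C4: the pattern moves down a 2nd.
Carrying on: Bb3 → Ab3.
From Ab3 the exact shape gives Ab3 C4 D4 Eb4 F4 Gb4.

Ab3 C4 D4 Eb4 F4 Gb4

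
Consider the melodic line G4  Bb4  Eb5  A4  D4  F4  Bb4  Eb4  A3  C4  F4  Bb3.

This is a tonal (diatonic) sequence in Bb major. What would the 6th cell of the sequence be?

With a 4-note motive the entries are G4, D4, A3, each down a 4th from the previous.
Carrying on: Eb3 → Bb2 → F2.
So cell 6 is F2 A2 D3 G2.

F2 A2 D3 G2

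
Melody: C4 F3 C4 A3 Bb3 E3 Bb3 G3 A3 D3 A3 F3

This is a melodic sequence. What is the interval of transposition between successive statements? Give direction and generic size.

down a 2nd

The 4-note cells begin on C4, Bb3, A3 — each down a 2nd from the last.
From C4 to Bb3: down a 2nd.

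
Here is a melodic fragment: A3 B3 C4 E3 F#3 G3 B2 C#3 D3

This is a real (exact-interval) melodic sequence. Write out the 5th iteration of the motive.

The 3-note cells begin on A3, E3, B2 — each down a 4th from the last.
Extending down a 4th: F#2 → C#2.
Statement 5 starts on C#2 and keeps the same exact contour: C#2 D#2 E2.

C#2 D#2 E2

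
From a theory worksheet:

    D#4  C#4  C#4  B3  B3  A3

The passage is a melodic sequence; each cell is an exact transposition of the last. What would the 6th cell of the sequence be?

F3 Eb3

With a 2-note motive the entries are D#4, C#4, B3, each down a 2nd from the previous.
Extending down a 2nd: A3 → G3 → F3.
So cell 6 is F3 Eb3.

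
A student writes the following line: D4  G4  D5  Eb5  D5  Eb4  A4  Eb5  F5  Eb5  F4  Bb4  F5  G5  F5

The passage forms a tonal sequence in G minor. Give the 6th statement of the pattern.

Bb4 Eb5 Bb5 C6 Bb5

Unit = 5 notes; the statements start on D4, Eb4, F4, moving up a 2nd each time.
Carrying on: G4 → A4 → Bb4.
So cell 6 is Bb4 Eb5 Bb5 C6 Bb5.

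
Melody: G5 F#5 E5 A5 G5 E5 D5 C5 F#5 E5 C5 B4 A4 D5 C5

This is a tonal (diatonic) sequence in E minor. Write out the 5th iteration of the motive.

With a 5-note motive the entries are G5, E5, C5, each down a 3rd from the previous.
Extending down a 3rd: A4 → F#4.
So cell 5 is F#4 E4 D4 G4 F#4.

F#4 E4 D4 G4 F#4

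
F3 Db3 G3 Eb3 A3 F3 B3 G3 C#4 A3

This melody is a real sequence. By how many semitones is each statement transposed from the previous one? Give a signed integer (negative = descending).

Taking 2-note groups, the heads are F3, G3, A3, B3, C#4: the pattern moves up a 2nd.
F3→G3 is 55 − 53 = 2 semitones.

2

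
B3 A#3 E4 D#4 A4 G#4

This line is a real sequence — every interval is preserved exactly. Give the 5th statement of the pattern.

Taking 2-note groups, the heads are B3, E4, A4: the pattern moves up a 4th.
Extending up a 4th: D5 → G5.
Statement 5 starts on G5 and keeps the same exact contour: G5 F#5.

G5 F#5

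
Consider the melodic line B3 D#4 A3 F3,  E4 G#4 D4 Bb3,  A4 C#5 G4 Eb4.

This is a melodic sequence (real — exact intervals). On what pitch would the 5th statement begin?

G5

With a 4-note motive the entries are B3, E4, A4, each up a 4th from the previous.
Extending the heads up a 4th: D5 → G5.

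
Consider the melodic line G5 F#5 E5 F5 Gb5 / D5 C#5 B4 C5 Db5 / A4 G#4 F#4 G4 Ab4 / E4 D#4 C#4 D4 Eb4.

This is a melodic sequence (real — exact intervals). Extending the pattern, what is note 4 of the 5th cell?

A3

Grouping in 5s, the 4th note of each cell is F5, C5, G4, D4.
From D4, down a 4th gives A3.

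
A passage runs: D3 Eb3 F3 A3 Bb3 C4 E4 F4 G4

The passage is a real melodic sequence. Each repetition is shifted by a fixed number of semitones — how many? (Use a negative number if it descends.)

Unit = 3 notes; the statements start on D3, A3, E4, moving up a 5th each time.
Counting half-steps from D3 to A3: 7.

7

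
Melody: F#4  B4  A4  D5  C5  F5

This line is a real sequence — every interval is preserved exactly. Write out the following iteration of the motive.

Eb5 Ab5

With a 2-note motive the entries are F#4, A4, C5, each up a 3rd from the previous.
Statement 4 starts on Eb5 and keeps the same exact contour: Eb5 Ab5.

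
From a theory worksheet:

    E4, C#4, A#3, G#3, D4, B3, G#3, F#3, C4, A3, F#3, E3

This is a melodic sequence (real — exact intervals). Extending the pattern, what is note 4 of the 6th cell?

Grouping in 4s, the 4th note of each cell is G#3, F#3, E3.
Extending down a 2nd: D3 → C3 → Bb2.

Bb2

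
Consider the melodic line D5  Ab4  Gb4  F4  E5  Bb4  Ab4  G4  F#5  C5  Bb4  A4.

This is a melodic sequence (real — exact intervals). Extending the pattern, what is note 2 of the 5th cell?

E5

With 4-note cells, note 2 of each statement runs Ab4, Bb4, C5.
Each moves up a 2nd. Continuing: D5 → E5.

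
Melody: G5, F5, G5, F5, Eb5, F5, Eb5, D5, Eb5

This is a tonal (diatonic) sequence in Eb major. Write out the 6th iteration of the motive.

With a 3-note motive the entries are G5, F5, Eb5, each down a 2nd from the previous.
Continuing the starts: D5 → C5 → Bb4.
So cell 6 is Bb4 Ab4 Bb4.

Bb4 Ab4 Bb4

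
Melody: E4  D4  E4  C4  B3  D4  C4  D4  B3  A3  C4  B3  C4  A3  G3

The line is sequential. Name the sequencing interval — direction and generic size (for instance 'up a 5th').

With a 5-note motive the entries are E4, D4, C4, each down a 2nd from the previous.
From E4 to D4: down a 2nd.

down a 2nd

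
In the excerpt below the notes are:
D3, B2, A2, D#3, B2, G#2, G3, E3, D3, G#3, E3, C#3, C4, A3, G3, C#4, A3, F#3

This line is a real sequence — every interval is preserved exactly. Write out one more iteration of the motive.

With a 6-note motive the entries are D3, G3, C4, each up a 4th from the previous.
From F4 the exact shape gives F4 D4 C4 F#4 D4 B3.

F4 D4 C4 F#4 D4 B3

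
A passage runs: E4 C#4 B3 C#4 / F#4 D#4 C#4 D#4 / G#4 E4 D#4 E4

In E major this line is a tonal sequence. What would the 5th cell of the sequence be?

B4 G#4 F#4 G#4

With a 4-note motive the entries are E4, F#4, G#4, each up a 2nd from the previous.
Continuing the starts: A4 → B4.
From B4 the diatonic shape gives B4 G#4 F#4 G#4.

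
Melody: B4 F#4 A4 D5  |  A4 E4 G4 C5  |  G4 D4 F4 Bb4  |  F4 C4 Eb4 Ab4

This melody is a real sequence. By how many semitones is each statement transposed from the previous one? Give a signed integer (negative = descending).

Unit = 4 notes; the statements start on B4, A4, G4, F4, moving down a 2nd each time.
Counting half-steps from B4 to A4: -2.

-2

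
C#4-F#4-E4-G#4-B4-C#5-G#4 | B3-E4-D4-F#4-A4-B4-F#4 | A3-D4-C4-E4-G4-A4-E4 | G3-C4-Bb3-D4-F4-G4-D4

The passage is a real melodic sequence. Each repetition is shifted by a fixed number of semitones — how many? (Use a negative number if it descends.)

-2

Taking 7-note groups, the heads are C#4, B3, A3, G3: the pattern moves down a 2nd.
C#4 to B3 spans -2 semitones.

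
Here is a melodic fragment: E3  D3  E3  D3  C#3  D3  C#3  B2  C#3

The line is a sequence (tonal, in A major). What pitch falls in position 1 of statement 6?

G#2

Grouping in 3s, the 1st note of each cell is E3, D3, C#3.
Carrying that down a 2nd forward: B2 → A2 → G#2.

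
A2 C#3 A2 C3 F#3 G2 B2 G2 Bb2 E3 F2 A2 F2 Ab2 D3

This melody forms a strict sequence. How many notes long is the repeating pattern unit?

5

Try groups of 5 (3 cells in 15 notes):
A2 C#3 A2 C3 F#3 | G2 B2 G2 Bb2 E3 | F2 A2 F2 Ab2 D3
That's a consistent down a 2nd shift per cell, and no other grouping gives one.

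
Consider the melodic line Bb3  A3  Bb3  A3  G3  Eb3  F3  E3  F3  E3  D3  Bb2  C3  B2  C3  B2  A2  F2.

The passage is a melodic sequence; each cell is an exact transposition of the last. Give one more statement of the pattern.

G2 F#2 G2 F#2 E2 C2

Taking 6-note groups, the heads are Bb3, F3, C3: the pattern moves down a 4th.
From G2 the exact shape gives G2 F#2 G2 F#2 E2 C2.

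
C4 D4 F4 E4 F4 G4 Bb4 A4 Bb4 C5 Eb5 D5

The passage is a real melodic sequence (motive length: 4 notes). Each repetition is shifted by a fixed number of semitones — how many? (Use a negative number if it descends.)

Unit = 4 notes; the statements start on C4, F4, Bb4, moving up a 4th each time.
C4→F4 is 65 − 60 = 5 semitones.

5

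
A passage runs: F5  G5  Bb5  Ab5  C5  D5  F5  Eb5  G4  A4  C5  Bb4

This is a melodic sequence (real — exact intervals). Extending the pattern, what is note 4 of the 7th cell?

Grouping in 4s, the 4th note of each cell is Ab5, Eb5, Bb4.
Carrying that down a 4th forward: F4 → C4 → G3 → D3.

D3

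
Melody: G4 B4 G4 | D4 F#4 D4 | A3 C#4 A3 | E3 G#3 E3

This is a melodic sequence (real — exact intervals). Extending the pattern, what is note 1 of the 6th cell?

With 3-note cells, note 1 of each statement runs G4, D4, A3, E3.
Each moves down a 4th. Continuing: B2 → F#2.

F#2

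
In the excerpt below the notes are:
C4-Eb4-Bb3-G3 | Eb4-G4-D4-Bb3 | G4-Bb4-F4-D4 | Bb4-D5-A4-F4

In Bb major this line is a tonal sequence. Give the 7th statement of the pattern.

A5 C6 G5 Eb5

With a 4-note motive the entries are C4, Eb4, G4, Bb4, each up a 3rd from the previous.
Extending up a 3rd: D5 → F5 → A5.
Statement 7 starts on A5 and keeps the same diatonic contour: A5 C6 G5 Eb5.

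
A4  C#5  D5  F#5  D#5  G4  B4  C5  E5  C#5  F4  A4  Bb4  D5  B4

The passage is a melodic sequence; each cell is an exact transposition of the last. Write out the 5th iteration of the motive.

Db4 F4 Gb4 Bb4 G4

Taking 5-note groups, the heads are A4, G4, F4: the pattern moves down a 2nd.
Continuing the starts: Eb4 → Db4.
From Db4 the exact shape gives Db4 F4 Gb4 Bb4 G4.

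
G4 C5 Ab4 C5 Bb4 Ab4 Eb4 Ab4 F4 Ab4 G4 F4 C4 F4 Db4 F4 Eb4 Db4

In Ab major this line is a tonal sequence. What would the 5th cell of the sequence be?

With a 6-note motive the entries are G4, Eb4, C4, each down a 3rd from the previous.
Continuing the starts: Ab3 → F3.
From F3 the diatonic shape gives F3 Bb3 G3 Bb3 Ab3 G3.

F3 Bb3 G3 Bb3 Ab3 G3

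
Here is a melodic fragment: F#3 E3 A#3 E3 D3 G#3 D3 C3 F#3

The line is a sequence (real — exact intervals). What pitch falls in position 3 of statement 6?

C3

With 3-note cells, note 3 of each statement runs A#3, G#3, F#3.
Each moves down a 2nd. Continuing: E3 → D3 → C3.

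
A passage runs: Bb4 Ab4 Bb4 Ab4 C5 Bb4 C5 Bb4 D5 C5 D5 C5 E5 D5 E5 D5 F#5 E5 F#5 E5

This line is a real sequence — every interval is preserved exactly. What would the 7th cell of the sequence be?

A#5 G#5 A#5 G#5

Taking 4-note groups, the heads are Bb4, C5, D5, E5, F#5: the pattern moves up a 2nd.
Extending up a 2nd: G#5 → A#5.
So cell 7 is A#5 G#5 A#5 G#5.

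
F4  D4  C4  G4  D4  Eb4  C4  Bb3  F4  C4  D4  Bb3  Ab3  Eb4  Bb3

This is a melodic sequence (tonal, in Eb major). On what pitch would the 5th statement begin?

Taking 5-note groups, the heads are F4, Eb4, D4: the pattern moves down a 2nd.
Continuing: C4 → Bb3. Statement 5 starts on Bb3.

Bb3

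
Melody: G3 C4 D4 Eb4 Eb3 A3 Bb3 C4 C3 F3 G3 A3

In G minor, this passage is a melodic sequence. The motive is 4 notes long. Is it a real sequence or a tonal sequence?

Every note is diatonic to G minor.
Cell 1 has +5 semitones from note 1 to 2, but cell 2 has +6 — the interval quality changes while the contour stays the same, which is the hallmark of a tonal sequence.

tonal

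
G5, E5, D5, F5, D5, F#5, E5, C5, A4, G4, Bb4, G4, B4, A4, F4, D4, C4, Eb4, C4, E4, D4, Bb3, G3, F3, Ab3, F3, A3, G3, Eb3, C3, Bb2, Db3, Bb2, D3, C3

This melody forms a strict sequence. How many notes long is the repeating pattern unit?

7

Try groups of 7 (5 cells in 35 notes):
G5 E5 D5 F5 D5 F#5 E5 | C5 A4 G4 Bb4 G4 B4 A4 | F4 D4 C4 Eb4 C4 E4 D4 | Bb3 G3 F3 Ab3 F3 A3 G3 | Eb3 C3 Bb2 Db3 Bb2 D3 C3
That's a consistent down a 5th shift per cell, and no other grouping gives one.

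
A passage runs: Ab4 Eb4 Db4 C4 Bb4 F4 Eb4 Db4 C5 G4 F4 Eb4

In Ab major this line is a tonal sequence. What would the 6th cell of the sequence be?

F5 C5 Bb4 Ab4

The 4-note cells begin on Ab4, Bb4, C5 — each up a 2nd from the last.
Carrying on: Db5 → Eb5 → F5.
From F5 the diatonic shape gives F5 C5 Bb4 Ab4.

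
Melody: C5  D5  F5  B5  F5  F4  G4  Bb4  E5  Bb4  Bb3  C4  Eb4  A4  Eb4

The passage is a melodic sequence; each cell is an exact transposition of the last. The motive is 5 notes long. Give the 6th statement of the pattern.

Db2 Eb2 Gb2 C3 Gb2

Unit = 5 notes; the statements start on C5, F4, Bb3, moving down a 5th each time.
Carrying on: Eb3 → Ab2 → Db2.
From Db2 the exact shape gives Db2 Eb2 Gb2 C3 Gb2.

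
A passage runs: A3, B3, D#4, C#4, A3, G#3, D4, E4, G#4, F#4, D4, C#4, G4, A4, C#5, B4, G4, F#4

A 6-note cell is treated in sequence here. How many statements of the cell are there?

18 notes in groups of 6 gives 18/6 = 3 statements.
Starts: A3, D4, G4 — each up a 4th.

3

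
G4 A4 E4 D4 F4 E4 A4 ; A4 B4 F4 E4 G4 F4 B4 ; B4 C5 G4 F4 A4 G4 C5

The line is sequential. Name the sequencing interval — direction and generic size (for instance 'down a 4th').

up a 2nd

Unit = 7 notes; the statements start on G4, A4, B4, moving up a 2nd each time.
G4 to A4 is up a 2nd.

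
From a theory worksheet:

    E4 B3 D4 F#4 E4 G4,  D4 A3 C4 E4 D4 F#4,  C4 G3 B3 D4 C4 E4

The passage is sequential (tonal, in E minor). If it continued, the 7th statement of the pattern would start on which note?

Unit = 6 notes; the statements start on E4, D4, C4, moving down a 2nd each time.
Extending the heads down a 2nd: B3 → A3 → G3 → F#3.

F#3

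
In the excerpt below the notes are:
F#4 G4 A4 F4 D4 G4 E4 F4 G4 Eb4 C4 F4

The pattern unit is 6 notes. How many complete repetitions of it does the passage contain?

12 notes in groups of 6 gives 12/6 = 2 statements.
Starts: F#4, E4 — each down a 2nd.

2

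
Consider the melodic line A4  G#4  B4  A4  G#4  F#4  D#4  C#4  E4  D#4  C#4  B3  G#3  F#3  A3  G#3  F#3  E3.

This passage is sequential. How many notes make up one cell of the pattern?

6

There are 18 notes; a 6-note unit gives 3 cells:
A4 G#4 B4 A4 G#4 F#4 | D#4 C#4 E4 D#4 C#4 B3 | G#3 F#3 A3 G#3 F#3 E3
That's a consistent down a 5th shift per cell, and no other grouping gives one.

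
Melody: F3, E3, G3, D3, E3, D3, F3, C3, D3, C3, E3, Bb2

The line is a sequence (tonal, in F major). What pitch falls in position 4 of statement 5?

G2

With 4-note cells, note 4 of each statement runs D3, C3, Bb2.
Extending down a 2nd: A2 → G2.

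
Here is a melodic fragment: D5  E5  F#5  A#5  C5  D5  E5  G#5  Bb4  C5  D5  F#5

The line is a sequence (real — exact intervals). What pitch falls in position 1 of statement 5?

Grouping in 4s, the 1st note of each cell is D5, C5, Bb4.
Carrying that down a 2nd forward: Ab4 → Gb4.

Gb4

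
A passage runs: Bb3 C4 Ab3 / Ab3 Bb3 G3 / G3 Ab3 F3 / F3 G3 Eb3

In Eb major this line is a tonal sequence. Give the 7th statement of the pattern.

With a 3-note motive the entries are Bb3, Ab3, G3, F3, each down a 2nd from the previous.
Continuing the starts: Eb3 → D3 → C3.
From C3 the diatonic shape gives C3 D3 Bb2.

C3 D3 Bb2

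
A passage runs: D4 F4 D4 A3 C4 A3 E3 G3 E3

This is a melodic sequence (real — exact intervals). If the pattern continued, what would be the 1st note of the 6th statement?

Grouping in 3s, the 1st note of each cell is D4, A3, E3.
Carrying that down a 4th forward: B2 → F#2 → C#2.

C#2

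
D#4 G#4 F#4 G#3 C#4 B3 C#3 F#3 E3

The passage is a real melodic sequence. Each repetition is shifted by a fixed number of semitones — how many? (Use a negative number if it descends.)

Unit = 3 notes; the statements start on D#4, G#3, C#3, moving down a 5th each time.
D#4→G#3 is 56 − 63 = -7 semitones.

-7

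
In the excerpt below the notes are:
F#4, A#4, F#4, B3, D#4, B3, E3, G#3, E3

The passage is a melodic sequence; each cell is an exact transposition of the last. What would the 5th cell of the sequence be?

Unit = 3 notes; the statements start on F#4, B3, E3, moving down a 5th each time.
Carrying on: A2 → D2.
Statement 5 starts on D2 and keeps the same exact contour: D2 F#2 D2.

D2 F#2 D2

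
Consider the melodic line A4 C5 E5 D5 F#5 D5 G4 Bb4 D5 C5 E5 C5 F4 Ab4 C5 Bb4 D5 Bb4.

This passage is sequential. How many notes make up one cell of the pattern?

6

Try groups of 6 (3 cells in 18 notes):
A4 C5 E5 D5 F#5 D5 | G4 Bb4 D5 C5 E5 C5 | F4 Ab4 C5 Bb4 D5 Bb4
Every group is a transposition down a 2nd of the one before; no shorter unit works.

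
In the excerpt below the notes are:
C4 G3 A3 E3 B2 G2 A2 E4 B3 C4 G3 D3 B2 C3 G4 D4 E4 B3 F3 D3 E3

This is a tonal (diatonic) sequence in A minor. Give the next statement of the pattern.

Unit = 7 notes; the statements start on C4, E4, G4, moving up a 3rd each time.
So cell 4 is B4 F4 G4 D4 A3 F3 G3.

B4 F4 G4 D4 A3 F3 G3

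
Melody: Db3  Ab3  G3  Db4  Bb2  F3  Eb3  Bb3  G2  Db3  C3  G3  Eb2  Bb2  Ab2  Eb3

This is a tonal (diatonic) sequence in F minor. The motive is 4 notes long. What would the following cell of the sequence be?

With a 4-note motive the entries are Db3, Bb2, G2, Eb2, each down a 3rd from the previous.
Statement 5 starts on C2 and keeps the same diatonic contour: C2 G2 F2 C3.

C2 G2 F2 C3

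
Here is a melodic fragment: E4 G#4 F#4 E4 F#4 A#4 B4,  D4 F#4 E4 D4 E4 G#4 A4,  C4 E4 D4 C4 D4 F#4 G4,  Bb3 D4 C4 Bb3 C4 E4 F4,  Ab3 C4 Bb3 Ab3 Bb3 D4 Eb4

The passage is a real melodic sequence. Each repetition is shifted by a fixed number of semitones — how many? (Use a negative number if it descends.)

Unit = 7 notes; the statements start on E4, D4, C4, Bb3, Ab3, moving down a 2nd each time.
E4→D4 is 62 − 64 = -2 semitones.

-2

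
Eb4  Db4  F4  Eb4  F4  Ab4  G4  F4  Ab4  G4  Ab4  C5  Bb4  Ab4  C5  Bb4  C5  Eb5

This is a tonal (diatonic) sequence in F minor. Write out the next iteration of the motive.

Db5 C5 Eb5 Db5 Eb5 G5

Taking 6-note groups, the heads are Eb4, G4, Bb4: the pattern moves up a 3rd.
So cell 4 is Db5 C5 Eb5 Db5 Eb5 G5.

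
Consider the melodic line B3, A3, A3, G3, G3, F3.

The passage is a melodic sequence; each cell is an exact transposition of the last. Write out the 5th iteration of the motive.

Eb3 Db3

Taking 2-note groups, the heads are B3, A3, G3: the pattern moves down a 2nd.
Continuing the starts: F3 → Eb3.
From Eb3 the exact shape gives Eb3 Db3.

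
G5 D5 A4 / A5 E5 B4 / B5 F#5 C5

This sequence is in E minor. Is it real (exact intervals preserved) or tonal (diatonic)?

tonal

Every note is diatonic to E minor.
Cell 1 has -5 semitones from note 2 to 3, but cell 3 has -6 — the interval quality changes while the contour stays the same, which is the hallmark of a tonal sequence.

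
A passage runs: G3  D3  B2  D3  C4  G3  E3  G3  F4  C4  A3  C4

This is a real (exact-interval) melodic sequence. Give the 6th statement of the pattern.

With a 4-note motive the entries are G3, C4, F4, each up a 4th from the previous.
Continuing the starts: Bb4 → Eb5 → Ab5.
So cell 6 is Ab5 Eb5 C5 Eb5.

Ab5 Eb5 C5 Eb5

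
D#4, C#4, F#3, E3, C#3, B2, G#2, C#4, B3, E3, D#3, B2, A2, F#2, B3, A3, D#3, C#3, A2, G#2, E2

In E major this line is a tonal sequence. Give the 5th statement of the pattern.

The 7-note cells begin on D#4, C#4, B3 — each down a 2nd from the last.
Continuing the starts: A3 → G#3.
So cell 5 is G#3 F#3 B2 A2 F#2 E2 C#2.

G#3 F#3 B2 A2 F#2 E2 C#2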